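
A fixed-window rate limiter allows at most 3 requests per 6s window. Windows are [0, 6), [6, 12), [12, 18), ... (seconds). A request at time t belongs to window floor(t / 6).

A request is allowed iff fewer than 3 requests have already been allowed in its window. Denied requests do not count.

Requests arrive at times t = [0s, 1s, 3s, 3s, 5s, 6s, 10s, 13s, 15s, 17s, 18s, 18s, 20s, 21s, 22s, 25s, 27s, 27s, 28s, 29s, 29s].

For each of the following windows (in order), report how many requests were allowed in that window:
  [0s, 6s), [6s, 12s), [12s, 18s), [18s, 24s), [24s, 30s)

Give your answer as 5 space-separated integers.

Answer: 3 2 3 3 3

Derivation:
Processing requests:
  req#1 t=0s (window 0): ALLOW
  req#2 t=1s (window 0): ALLOW
  req#3 t=3s (window 0): ALLOW
  req#4 t=3s (window 0): DENY
  req#5 t=5s (window 0): DENY
  req#6 t=6s (window 1): ALLOW
  req#7 t=10s (window 1): ALLOW
  req#8 t=13s (window 2): ALLOW
  req#9 t=15s (window 2): ALLOW
  req#10 t=17s (window 2): ALLOW
  req#11 t=18s (window 3): ALLOW
  req#12 t=18s (window 3): ALLOW
  req#13 t=20s (window 3): ALLOW
  req#14 t=21s (window 3): DENY
  req#15 t=22s (window 3): DENY
  req#16 t=25s (window 4): ALLOW
  req#17 t=27s (window 4): ALLOW
  req#18 t=27s (window 4): ALLOW
  req#19 t=28s (window 4): DENY
  req#20 t=29s (window 4): DENY
  req#21 t=29s (window 4): DENY

Allowed counts by window: 3 2 3 3 3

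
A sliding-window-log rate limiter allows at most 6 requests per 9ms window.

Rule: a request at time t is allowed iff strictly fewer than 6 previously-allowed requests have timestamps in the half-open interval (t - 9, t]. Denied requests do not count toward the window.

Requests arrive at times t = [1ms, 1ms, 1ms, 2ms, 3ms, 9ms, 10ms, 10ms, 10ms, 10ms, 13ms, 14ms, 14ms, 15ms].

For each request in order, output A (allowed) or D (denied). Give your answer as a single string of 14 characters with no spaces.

Tracking allowed requests in the window:
  req#1 t=1ms: ALLOW
  req#2 t=1ms: ALLOW
  req#3 t=1ms: ALLOW
  req#4 t=2ms: ALLOW
  req#5 t=3ms: ALLOW
  req#6 t=9ms: ALLOW
  req#7 t=10ms: ALLOW
  req#8 t=10ms: ALLOW
  req#9 t=10ms: ALLOW
  req#10 t=10ms: DENY
  req#11 t=13ms: ALLOW
  req#12 t=14ms: ALLOW
  req#13 t=14ms: DENY
  req#14 t=15ms: DENY

Answer: AAAAAAAAADAADD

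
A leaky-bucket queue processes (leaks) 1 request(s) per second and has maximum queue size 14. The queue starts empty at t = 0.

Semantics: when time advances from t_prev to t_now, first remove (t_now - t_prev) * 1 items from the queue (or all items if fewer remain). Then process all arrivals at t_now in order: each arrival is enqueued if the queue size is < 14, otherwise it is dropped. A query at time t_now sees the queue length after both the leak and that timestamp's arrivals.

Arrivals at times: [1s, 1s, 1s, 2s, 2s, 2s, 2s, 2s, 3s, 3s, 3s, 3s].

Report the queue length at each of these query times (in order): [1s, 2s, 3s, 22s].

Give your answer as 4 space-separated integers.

Queue lengths at query times:
  query t=1s: backlog = 3
  query t=2s: backlog = 7
  query t=3s: backlog = 10
  query t=22s: backlog = 0

Answer: 3 7 10 0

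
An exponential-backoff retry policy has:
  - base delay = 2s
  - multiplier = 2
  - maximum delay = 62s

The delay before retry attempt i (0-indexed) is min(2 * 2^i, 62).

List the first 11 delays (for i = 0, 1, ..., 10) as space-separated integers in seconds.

Computing each delay:
  i=0: min(2*2^0, 62) = 2
  i=1: min(2*2^1, 62) = 4
  i=2: min(2*2^2, 62) = 8
  i=3: min(2*2^3, 62) = 16
  i=4: min(2*2^4, 62) = 32
  i=5: min(2*2^5, 62) = 62
  i=6: min(2*2^6, 62) = 62
  i=7: min(2*2^7, 62) = 62
  i=8: min(2*2^8, 62) = 62
  i=9: min(2*2^9, 62) = 62
  i=10: min(2*2^10, 62) = 62

Answer: 2 4 8 16 32 62 62 62 62 62 62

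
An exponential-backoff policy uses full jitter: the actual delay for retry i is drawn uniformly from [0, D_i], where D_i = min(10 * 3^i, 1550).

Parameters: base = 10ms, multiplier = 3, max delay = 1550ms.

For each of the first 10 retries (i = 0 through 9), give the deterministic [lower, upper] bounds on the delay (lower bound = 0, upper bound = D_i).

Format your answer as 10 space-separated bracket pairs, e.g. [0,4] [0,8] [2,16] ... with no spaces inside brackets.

Answer: [0,10] [0,30] [0,90] [0,270] [0,810] [0,1550] [0,1550] [0,1550] [0,1550] [0,1550]

Derivation:
Computing bounds per retry:
  i=0: D_i=min(10*3^0,1550)=10, bounds=[0,10]
  i=1: D_i=min(10*3^1,1550)=30, bounds=[0,30]
  i=2: D_i=min(10*3^2,1550)=90, bounds=[0,90]
  i=3: D_i=min(10*3^3,1550)=270, bounds=[0,270]
  i=4: D_i=min(10*3^4,1550)=810, bounds=[0,810]
  i=5: D_i=min(10*3^5,1550)=1550, bounds=[0,1550]
  i=6: D_i=min(10*3^6,1550)=1550, bounds=[0,1550]
  i=7: D_i=min(10*3^7,1550)=1550, bounds=[0,1550]
  i=8: D_i=min(10*3^8,1550)=1550, bounds=[0,1550]
  i=9: D_i=min(10*3^9,1550)=1550, bounds=[0,1550]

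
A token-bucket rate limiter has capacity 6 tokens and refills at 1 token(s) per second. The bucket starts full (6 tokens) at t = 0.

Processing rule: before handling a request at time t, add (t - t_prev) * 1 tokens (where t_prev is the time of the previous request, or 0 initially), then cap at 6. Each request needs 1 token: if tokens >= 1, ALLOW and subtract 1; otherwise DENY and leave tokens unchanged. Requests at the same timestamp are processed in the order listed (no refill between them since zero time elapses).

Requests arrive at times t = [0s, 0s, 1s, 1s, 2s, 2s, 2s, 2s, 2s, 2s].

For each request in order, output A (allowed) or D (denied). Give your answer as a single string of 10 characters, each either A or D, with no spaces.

Answer: AAAAAAAADD

Derivation:
Simulating step by step:
  req#1 t=0s: ALLOW
  req#2 t=0s: ALLOW
  req#3 t=1s: ALLOW
  req#4 t=1s: ALLOW
  req#5 t=2s: ALLOW
  req#6 t=2s: ALLOW
  req#7 t=2s: ALLOW
  req#8 t=2s: ALLOW
  req#9 t=2s: DENY
  req#10 t=2s: DENY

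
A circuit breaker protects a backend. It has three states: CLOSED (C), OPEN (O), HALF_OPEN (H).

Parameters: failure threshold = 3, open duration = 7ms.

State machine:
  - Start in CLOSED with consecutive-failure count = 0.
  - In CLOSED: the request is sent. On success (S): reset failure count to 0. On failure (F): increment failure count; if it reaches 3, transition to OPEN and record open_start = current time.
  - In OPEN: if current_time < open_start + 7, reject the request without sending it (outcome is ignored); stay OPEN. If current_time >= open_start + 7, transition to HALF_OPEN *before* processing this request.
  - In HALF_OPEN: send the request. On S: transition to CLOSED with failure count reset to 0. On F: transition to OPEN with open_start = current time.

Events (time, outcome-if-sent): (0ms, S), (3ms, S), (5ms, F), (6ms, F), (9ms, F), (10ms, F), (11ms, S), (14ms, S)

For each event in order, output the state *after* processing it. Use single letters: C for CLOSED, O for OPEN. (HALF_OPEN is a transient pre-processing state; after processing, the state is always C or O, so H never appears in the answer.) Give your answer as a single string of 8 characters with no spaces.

Answer: CCCCOOOO

Derivation:
State after each event:
  event#1 t=0ms outcome=S: state=CLOSED
  event#2 t=3ms outcome=S: state=CLOSED
  event#3 t=5ms outcome=F: state=CLOSED
  event#4 t=6ms outcome=F: state=CLOSED
  event#5 t=9ms outcome=F: state=OPEN
  event#6 t=10ms outcome=F: state=OPEN
  event#7 t=11ms outcome=S: state=OPEN
  event#8 t=14ms outcome=S: state=OPEN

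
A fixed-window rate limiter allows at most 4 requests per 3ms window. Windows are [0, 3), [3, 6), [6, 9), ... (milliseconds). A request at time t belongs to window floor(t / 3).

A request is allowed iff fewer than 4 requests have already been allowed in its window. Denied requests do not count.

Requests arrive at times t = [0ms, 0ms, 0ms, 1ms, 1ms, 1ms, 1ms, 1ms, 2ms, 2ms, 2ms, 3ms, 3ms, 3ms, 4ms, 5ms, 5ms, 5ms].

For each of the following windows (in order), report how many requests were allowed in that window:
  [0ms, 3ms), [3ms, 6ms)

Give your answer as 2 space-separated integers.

Answer: 4 4

Derivation:
Processing requests:
  req#1 t=0ms (window 0): ALLOW
  req#2 t=0ms (window 0): ALLOW
  req#3 t=0ms (window 0): ALLOW
  req#4 t=1ms (window 0): ALLOW
  req#5 t=1ms (window 0): DENY
  req#6 t=1ms (window 0): DENY
  req#7 t=1ms (window 0): DENY
  req#8 t=1ms (window 0): DENY
  req#9 t=2ms (window 0): DENY
  req#10 t=2ms (window 0): DENY
  req#11 t=2ms (window 0): DENY
  req#12 t=3ms (window 1): ALLOW
  req#13 t=3ms (window 1): ALLOW
  req#14 t=3ms (window 1): ALLOW
  req#15 t=4ms (window 1): ALLOW
  req#16 t=5ms (window 1): DENY
  req#17 t=5ms (window 1): DENY
  req#18 t=5ms (window 1): DENY

Allowed counts by window: 4 4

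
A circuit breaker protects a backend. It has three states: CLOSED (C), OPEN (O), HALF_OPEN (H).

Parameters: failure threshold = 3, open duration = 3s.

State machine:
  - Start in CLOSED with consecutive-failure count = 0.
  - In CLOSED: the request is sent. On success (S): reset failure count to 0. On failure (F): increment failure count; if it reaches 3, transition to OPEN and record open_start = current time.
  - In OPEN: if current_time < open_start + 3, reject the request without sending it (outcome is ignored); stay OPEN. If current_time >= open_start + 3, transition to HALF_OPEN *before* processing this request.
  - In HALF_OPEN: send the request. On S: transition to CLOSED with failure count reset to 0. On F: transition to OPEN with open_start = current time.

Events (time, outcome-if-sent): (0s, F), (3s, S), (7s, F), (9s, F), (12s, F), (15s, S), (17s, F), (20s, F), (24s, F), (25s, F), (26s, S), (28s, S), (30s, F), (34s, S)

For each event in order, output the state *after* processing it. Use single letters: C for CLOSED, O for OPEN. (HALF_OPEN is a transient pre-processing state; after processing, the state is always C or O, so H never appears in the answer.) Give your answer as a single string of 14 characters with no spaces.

Answer: CCCCOCCCOOOCCC

Derivation:
State after each event:
  event#1 t=0s outcome=F: state=CLOSED
  event#2 t=3s outcome=S: state=CLOSED
  event#3 t=7s outcome=F: state=CLOSED
  event#4 t=9s outcome=F: state=CLOSED
  event#5 t=12s outcome=F: state=OPEN
  event#6 t=15s outcome=S: state=CLOSED
  event#7 t=17s outcome=F: state=CLOSED
  event#8 t=20s outcome=F: state=CLOSED
  event#9 t=24s outcome=F: state=OPEN
  event#10 t=25s outcome=F: state=OPEN
  event#11 t=26s outcome=S: state=OPEN
  event#12 t=28s outcome=S: state=CLOSED
  event#13 t=30s outcome=F: state=CLOSED
  event#14 t=34s outcome=S: state=CLOSED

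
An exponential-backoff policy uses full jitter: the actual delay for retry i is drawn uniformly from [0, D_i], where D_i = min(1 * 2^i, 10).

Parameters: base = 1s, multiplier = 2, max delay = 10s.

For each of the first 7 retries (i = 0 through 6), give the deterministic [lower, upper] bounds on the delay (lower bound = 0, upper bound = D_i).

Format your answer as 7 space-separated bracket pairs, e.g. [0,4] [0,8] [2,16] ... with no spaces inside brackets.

Computing bounds per retry:
  i=0: D_i=min(1*2^0,10)=1, bounds=[0,1]
  i=1: D_i=min(1*2^1,10)=2, bounds=[0,2]
  i=2: D_i=min(1*2^2,10)=4, bounds=[0,4]
  i=3: D_i=min(1*2^3,10)=8, bounds=[0,8]
  i=4: D_i=min(1*2^4,10)=10, bounds=[0,10]
  i=5: D_i=min(1*2^5,10)=10, bounds=[0,10]
  i=6: D_i=min(1*2^6,10)=10, bounds=[0,10]

Answer: [0,1] [0,2] [0,4] [0,8] [0,10] [0,10] [0,10]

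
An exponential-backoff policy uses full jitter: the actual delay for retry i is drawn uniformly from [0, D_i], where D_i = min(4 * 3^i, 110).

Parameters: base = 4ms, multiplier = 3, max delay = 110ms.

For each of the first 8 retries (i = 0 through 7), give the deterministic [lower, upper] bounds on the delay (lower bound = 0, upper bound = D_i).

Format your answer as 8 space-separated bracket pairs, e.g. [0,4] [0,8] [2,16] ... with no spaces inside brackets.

Computing bounds per retry:
  i=0: D_i=min(4*3^0,110)=4, bounds=[0,4]
  i=1: D_i=min(4*3^1,110)=12, bounds=[0,12]
  i=2: D_i=min(4*3^2,110)=36, bounds=[0,36]
  i=3: D_i=min(4*3^3,110)=108, bounds=[0,108]
  i=4: D_i=min(4*3^4,110)=110, bounds=[0,110]
  i=5: D_i=min(4*3^5,110)=110, bounds=[0,110]
  i=6: D_i=min(4*3^6,110)=110, bounds=[0,110]
  i=7: D_i=min(4*3^7,110)=110, bounds=[0,110]

Answer: [0,4] [0,12] [0,36] [0,108] [0,110] [0,110] [0,110] [0,110]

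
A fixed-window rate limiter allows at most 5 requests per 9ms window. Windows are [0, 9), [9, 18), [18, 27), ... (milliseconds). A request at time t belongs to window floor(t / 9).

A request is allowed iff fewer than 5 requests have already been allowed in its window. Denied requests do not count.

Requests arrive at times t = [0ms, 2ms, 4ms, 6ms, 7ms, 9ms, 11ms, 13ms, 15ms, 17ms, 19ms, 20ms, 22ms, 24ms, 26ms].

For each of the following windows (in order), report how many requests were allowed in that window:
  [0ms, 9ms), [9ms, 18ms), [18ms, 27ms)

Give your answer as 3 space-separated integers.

Processing requests:
  req#1 t=0ms (window 0): ALLOW
  req#2 t=2ms (window 0): ALLOW
  req#3 t=4ms (window 0): ALLOW
  req#4 t=6ms (window 0): ALLOW
  req#5 t=7ms (window 0): ALLOW
  req#6 t=9ms (window 1): ALLOW
  req#7 t=11ms (window 1): ALLOW
  req#8 t=13ms (window 1): ALLOW
  req#9 t=15ms (window 1): ALLOW
  req#10 t=17ms (window 1): ALLOW
  req#11 t=19ms (window 2): ALLOW
  req#12 t=20ms (window 2): ALLOW
  req#13 t=22ms (window 2): ALLOW
  req#14 t=24ms (window 2): ALLOW
  req#15 t=26ms (window 2): ALLOW

Allowed counts by window: 5 5 5

Answer: 5 5 5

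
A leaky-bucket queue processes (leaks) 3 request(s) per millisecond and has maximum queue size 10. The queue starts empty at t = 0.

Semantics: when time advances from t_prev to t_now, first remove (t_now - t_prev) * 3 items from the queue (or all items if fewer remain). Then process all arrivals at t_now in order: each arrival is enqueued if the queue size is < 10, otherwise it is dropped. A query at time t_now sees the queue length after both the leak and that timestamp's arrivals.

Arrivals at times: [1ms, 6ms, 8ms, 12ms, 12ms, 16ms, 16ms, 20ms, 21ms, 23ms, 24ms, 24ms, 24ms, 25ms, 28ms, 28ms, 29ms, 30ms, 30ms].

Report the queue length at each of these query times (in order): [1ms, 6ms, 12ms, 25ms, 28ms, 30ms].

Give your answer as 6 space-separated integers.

Answer: 1 1 2 1 2 2

Derivation:
Queue lengths at query times:
  query t=1ms: backlog = 1
  query t=6ms: backlog = 1
  query t=12ms: backlog = 2
  query t=25ms: backlog = 1
  query t=28ms: backlog = 2
  query t=30ms: backlog = 2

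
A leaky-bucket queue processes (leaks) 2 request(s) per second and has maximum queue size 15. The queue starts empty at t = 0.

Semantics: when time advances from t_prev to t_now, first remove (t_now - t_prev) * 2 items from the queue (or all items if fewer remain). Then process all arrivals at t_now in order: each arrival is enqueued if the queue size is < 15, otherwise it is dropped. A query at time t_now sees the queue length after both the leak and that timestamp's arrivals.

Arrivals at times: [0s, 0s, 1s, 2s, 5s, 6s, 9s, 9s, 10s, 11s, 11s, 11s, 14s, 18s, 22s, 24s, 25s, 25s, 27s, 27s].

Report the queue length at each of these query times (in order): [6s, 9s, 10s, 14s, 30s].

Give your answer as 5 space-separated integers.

Queue lengths at query times:
  query t=6s: backlog = 1
  query t=9s: backlog = 2
  query t=10s: backlog = 1
  query t=14s: backlog = 1
  query t=30s: backlog = 0

Answer: 1 2 1 1 0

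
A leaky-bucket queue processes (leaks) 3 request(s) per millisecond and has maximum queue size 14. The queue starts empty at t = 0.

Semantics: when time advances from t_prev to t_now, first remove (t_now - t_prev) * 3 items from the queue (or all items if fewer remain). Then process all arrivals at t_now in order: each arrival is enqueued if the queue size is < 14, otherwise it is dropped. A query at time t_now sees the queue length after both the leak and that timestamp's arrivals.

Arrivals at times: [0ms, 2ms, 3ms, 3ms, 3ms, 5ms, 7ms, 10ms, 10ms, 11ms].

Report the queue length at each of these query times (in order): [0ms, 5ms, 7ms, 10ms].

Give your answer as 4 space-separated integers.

Answer: 1 1 1 2

Derivation:
Queue lengths at query times:
  query t=0ms: backlog = 1
  query t=5ms: backlog = 1
  query t=7ms: backlog = 1
  query t=10ms: backlog = 2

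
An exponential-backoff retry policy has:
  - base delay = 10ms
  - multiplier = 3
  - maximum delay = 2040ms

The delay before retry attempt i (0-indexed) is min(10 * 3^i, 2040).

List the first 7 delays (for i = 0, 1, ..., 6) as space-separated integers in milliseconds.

Computing each delay:
  i=0: min(10*3^0, 2040) = 10
  i=1: min(10*3^1, 2040) = 30
  i=2: min(10*3^2, 2040) = 90
  i=3: min(10*3^3, 2040) = 270
  i=4: min(10*3^4, 2040) = 810
  i=5: min(10*3^5, 2040) = 2040
  i=6: min(10*3^6, 2040) = 2040

Answer: 10 30 90 270 810 2040 2040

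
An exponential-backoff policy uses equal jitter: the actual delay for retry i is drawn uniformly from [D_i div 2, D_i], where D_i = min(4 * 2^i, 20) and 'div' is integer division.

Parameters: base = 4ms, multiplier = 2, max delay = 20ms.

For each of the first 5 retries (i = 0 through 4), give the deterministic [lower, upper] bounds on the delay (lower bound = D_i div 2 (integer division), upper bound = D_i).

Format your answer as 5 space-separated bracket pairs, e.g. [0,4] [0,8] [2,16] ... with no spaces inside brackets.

Computing bounds per retry:
  i=0: D_i=min(4*2^0,20)=4, bounds=[2,4]
  i=1: D_i=min(4*2^1,20)=8, bounds=[4,8]
  i=2: D_i=min(4*2^2,20)=16, bounds=[8,16]
  i=3: D_i=min(4*2^3,20)=20, bounds=[10,20]
  i=4: D_i=min(4*2^4,20)=20, bounds=[10,20]

Answer: [2,4] [4,8] [8,16] [10,20] [10,20]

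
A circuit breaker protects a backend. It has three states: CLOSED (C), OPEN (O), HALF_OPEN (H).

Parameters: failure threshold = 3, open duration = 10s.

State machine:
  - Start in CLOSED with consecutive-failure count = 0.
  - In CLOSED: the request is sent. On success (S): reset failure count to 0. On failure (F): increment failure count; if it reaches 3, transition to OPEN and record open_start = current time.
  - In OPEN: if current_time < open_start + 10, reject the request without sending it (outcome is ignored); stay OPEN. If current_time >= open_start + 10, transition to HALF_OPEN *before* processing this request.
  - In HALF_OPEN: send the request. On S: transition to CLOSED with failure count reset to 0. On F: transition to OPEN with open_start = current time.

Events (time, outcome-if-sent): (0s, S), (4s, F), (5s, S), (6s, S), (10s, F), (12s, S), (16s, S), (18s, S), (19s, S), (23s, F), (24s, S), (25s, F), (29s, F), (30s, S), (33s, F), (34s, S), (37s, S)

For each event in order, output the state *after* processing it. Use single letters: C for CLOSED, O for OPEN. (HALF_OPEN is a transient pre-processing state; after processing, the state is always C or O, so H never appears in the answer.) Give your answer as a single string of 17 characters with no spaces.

State after each event:
  event#1 t=0s outcome=S: state=CLOSED
  event#2 t=4s outcome=F: state=CLOSED
  event#3 t=5s outcome=S: state=CLOSED
  event#4 t=6s outcome=S: state=CLOSED
  event#5 t=10s outcome=F: state=CLOSED
  event#6 t=12s outcome=S: state=CLOSED
  event#7 t=16s outcome=S: state=CLOSED
  event#8 t=18s outcome=S: state=CLOSED
  event#9 t=19s outcome=S: state=CLOSED
  event#10 t=23s outcome=F: state=CLOSED
  event#11 t=24s outcome=S: state=CLOSED
  event#12 t=25s outcome=F: state=CLOSED
  event#13 t=29s outcome=F: state=CLOSED
  event#14 t=30s outcome=S: state=CLOSED
  event#15 t=33s outcome=F: state=CLOSED
  event#16 t=34s outcome=S: state=CLOSED
  event#17 t=37s outcome=S: state=CLOSED

Answer: CCCCCCCCCCCCCCCCC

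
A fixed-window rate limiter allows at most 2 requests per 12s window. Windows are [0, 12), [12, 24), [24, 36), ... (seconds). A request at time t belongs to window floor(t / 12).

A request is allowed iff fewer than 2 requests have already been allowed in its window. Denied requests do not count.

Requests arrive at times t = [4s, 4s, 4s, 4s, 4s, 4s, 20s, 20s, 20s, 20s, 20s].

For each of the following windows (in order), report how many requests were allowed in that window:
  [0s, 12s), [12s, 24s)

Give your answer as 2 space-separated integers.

Answer: 2 2

Derivation:
Processing requests:
  req#1 t=4s (window 0): ALLOW
  req#2 t=4s (window 0): ALLOW
  req#3 t=4s (window 0): DENY
  req#4 t=4s (window 0): DENY
  req#5 t=4s (window 0): DENY
  req#6 t=4s (window 0): DENY
  req#7 t=20s (window 1): ALLOW
  req#8 t=20s (window 1): ALLOW
  req#9 t=20s (window 1): DENY
  req#10 t=20s (window 1): DENY
  req#11 t=20s (window 1): DENY

Allowed counts by window: 2 2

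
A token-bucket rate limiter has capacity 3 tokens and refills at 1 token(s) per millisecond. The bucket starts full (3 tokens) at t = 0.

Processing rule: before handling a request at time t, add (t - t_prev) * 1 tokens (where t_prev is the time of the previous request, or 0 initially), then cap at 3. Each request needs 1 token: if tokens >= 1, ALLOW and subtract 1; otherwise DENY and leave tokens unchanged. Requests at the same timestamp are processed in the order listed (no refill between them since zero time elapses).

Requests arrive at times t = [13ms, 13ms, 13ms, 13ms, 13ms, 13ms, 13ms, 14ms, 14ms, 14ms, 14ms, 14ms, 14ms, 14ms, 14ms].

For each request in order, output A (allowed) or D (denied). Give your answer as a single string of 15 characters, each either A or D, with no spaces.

Answer: AAADDDDADDDDDDD

Derivation:
Simulating step by step:
  req#1 t=13ms: ALLOW
  req#2 t=13ms: ALLOW
  req#3 t=13ms: ALLOW
  req#4 t=13ms: DENY
  req#5 t=13ms: DENY
  req#6 t=13ms: DENY
  req#7 t=13ms: DENY
  req#8 t=14ms: ALLOW
  req#9 t=14ms: DENY
  req#10 t=14ms: DENY
  req#11 t=14ms: DENY
  req#12 t=14ms: DENY
  req#13 t=14ms: DENY
  req#14 t=14ms: DENY
  req#15 t=14ms: DENY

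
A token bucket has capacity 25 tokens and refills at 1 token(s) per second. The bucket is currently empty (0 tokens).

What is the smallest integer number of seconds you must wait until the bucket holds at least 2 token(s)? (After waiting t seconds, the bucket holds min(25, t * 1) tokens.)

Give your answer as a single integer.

Answer: 2

Derivation:
Need t * 1 >= 2, so t >= 2/1.
Smallest integer t = ceil(2/1) = 2.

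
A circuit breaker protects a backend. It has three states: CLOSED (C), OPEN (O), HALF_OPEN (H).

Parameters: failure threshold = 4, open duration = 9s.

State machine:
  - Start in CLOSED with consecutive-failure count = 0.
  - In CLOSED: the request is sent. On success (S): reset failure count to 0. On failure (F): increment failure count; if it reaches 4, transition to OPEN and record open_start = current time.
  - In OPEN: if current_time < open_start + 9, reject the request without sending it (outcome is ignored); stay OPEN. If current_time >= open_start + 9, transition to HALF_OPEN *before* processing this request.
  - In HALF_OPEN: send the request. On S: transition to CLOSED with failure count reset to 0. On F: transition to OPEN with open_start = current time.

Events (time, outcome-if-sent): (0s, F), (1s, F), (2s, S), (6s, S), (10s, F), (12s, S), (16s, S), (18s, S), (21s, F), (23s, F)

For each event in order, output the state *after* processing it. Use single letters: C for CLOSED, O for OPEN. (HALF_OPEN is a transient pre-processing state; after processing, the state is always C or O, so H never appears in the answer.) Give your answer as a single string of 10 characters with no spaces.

Answer: CCCCCCCCCC

Derivation:
State after each event:
  event#1 t=0s outcome=F: state=CLOSED
  event#2 t=1s outcome=F: state=CLOSED
  event#3 t=2s outcome=S: state=CLOSED
  event#4 t=6s outcome=S: state=CLOSED
  event#5 t=10s outcome=F: state=CLOSED
  event#6 t=12s outcome=S: state=CLOSED
  event#7 t=16s outcome=S: state=CLOSED
  event#8 t=18s outcome=S: state=CLOSED
  event#9 t=21s outcome=F: state=CLOSED
  event#10 t=23s outcome=F: state=CLOSED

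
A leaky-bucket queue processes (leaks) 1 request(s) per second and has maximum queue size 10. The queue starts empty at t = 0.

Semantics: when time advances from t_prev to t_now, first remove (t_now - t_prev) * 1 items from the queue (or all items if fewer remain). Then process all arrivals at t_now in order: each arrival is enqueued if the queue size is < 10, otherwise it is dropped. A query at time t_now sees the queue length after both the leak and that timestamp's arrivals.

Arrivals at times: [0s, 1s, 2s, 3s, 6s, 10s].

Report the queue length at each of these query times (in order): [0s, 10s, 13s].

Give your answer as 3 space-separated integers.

Queue lengths at query times:
  query t=0s: backlog = 1
  query t=10s: backlog = 1
  query t=13s: backlog = 0

Answer: 1 1 0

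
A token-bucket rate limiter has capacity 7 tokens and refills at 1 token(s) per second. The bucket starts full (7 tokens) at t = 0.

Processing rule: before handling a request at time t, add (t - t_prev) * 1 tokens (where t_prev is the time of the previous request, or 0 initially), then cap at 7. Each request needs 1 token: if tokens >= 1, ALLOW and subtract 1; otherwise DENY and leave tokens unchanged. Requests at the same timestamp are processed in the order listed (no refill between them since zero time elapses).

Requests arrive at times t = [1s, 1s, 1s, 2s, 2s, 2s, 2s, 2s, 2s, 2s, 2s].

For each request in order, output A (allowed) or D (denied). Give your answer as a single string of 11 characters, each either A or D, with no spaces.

Answer: AAAAAAAADDD

Derivation:
Simulating step by step:
  req#1 t=1s: ALLOW
  req#2 t=1s: ALLOW
  req#3 t=1s: ALLOW
  req#4 t=2s: ALLOW
  req#5 t=2s: ALLOW
  req#6 t=2s: ALLOW
  req#7 t=2s: ALLOW
  req#8 t=2s: ALLOW
  req#9 t=2s: DENY
  req#10 t=2s: DENY
  req#11 t=2s: DENY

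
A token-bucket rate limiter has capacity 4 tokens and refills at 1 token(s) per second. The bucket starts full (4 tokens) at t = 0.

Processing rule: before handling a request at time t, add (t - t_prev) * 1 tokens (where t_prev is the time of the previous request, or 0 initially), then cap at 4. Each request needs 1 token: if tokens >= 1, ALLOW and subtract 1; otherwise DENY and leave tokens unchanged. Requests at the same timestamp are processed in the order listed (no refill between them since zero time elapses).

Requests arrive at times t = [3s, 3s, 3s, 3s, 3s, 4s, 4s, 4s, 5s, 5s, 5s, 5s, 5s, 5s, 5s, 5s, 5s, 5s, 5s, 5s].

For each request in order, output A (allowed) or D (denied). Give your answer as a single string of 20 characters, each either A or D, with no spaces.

Answer: AAAADADDADDDDDDDDDDD

Derivation:
Simulating step by step:
  req#1 t=3s: ALLOW
  req#2 t=3s: ALLOW
  req#3 t=3s: ALLOW
  req#4 t=3s: ALLOW
  req#5 t=3s: DENY
  req#6 t=4s: ALLOW
  req#7 t=4s: DENY
  req#8 t=4s: DENY
  req#9 t=5s: ALLOW
  req#10 t=5s: DENY
  req#11 t=5s: DENY
  req#12 t=5s: DENY
  req#13 t=5s: DENY
  req#14 t=5s: DENY
  req#15 t=5s: DENY
  req#16 t=5s: DENY
  req#17 t=5s: DENY
  req#18 t=5s: DENY
  req#19 t=5s: DENY
  req#20 t=5s: DENY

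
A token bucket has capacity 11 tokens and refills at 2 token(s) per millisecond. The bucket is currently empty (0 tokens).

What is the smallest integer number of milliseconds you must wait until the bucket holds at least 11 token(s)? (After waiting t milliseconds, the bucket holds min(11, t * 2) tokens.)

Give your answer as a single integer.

Need t * 2 >= 11, so t >= 11/2.
Smallest integer t = ceil(11/2) = 6.

Answer: 6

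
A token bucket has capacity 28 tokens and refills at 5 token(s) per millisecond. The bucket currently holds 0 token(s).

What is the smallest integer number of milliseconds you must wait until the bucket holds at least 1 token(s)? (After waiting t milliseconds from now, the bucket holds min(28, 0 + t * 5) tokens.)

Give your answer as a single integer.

Answer: 1

Derivation:
Need 0 + t * 5 >= 1, so t >= 1/5.
Smallest integer t = ceil(1/5) = 1.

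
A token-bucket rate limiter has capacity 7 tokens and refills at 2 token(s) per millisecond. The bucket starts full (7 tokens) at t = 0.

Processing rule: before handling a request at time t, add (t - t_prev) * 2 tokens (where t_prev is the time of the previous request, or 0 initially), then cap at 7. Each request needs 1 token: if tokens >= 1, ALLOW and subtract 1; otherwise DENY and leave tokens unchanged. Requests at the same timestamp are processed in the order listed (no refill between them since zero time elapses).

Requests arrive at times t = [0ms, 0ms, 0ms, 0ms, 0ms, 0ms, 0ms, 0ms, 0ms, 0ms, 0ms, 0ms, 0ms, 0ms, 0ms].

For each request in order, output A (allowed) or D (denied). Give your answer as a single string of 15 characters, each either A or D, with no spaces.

Answer: AAAAAAADDDDDDDD

Derivation:
Simulating step by step:
  req#1 t=0ms: ALLOW
  req#2 t=0ms: ALLOW
  req#3 t=0ms: ALLOW
  req#4 t=0ms: ALLOW
  req#5 t=0ms: ALLOW
  req#6 t=0ms: ALLOW
  req#7 t=0ms: ALLOW
  req#8 t=0ms: DENY
  req#9 t=0ms: DENY
  req#10 t=0ms: DENY
  req#11 t=0ms: DENY
  req#12 t=0ms: DENY
  req#13 t=0ms: DENY
  req#14 t=0ms: DENY
  req#15 t=0ms: DENY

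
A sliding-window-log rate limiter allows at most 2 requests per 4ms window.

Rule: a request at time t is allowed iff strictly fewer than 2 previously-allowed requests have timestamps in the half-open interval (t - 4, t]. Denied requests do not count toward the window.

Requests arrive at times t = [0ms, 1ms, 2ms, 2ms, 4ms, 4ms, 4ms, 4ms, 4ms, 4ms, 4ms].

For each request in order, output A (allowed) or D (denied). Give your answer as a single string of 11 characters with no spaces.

Answer: AADDADDDDDD

Derivation:
Tracking allowed requests in the window:
  req#1 t=0ms: ALLOW
  req#2 t=1ms: ALLOW
  req#3 t=2ms: DENY
  req#4 t=2ms: DENY
  req#5 t=4ms: ALLOW
  req#6 t=4ms: DENY
  req#7 t=4ms: DENY
  req#8 t=4ms: DENY
  req#9 t=4ms: DENY
  req#10 t=4ms: DENY
  req#11 t=4ms: DENY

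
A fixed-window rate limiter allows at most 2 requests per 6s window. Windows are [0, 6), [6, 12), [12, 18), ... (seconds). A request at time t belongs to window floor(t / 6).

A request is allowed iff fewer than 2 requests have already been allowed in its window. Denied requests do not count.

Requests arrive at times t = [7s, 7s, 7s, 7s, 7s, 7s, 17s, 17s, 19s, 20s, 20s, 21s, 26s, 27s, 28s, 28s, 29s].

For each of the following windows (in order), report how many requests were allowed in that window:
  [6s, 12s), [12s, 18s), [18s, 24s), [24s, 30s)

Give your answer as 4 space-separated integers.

Processing requests:
  req#1 t=7s (window 1): ALLOW
  req#2 t=7s (window 1): ALLOW
  req#3 t=7s (window 1): DENY
  req#4 t=7s (window 1): DENY
  req#5 t=7s (window 1): DENY
  req#6 t=7s (window 1): DENY
  req#7 t=17s (window 2): ALLOW
  req#8 t=17s (window 2): ALLOW
  req#9 t=19s (window 3): ALLOW
  req#10 t=20s (window 3): ALLOW
  req#11 t=20s (window 3): DENY
  req#12 t=21s (window 3): DENY
  req#13 t=26s (window 4): ALLOW
  req#14 t=27s (window 4): ALLOW
  req#15 t=28s (window 4): DENY
  req#16 t=28s (window 4): DENY
  req#17 t=29s (window 4): DENY

Allowed counts by window: 2 2 2 2

Answer: 2 2 2 2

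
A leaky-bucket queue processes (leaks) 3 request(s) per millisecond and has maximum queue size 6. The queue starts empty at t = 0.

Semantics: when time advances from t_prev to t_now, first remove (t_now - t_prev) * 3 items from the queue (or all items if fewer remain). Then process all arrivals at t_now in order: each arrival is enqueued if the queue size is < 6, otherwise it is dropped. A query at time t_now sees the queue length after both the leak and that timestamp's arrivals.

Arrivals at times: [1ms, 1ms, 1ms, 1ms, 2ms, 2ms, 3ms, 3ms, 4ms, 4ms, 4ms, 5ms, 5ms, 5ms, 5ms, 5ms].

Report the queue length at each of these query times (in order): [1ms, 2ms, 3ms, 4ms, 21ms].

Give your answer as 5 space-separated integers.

Queue lengths at query times:
  query t=1ms: backlog = 4
  query t=2ms: backlog = 3
  query t=3ms: backlog = 2
  query t=4ms: backlog = 3
  query t=21ms: backlog = 0

Answer: 4 3 2 3 0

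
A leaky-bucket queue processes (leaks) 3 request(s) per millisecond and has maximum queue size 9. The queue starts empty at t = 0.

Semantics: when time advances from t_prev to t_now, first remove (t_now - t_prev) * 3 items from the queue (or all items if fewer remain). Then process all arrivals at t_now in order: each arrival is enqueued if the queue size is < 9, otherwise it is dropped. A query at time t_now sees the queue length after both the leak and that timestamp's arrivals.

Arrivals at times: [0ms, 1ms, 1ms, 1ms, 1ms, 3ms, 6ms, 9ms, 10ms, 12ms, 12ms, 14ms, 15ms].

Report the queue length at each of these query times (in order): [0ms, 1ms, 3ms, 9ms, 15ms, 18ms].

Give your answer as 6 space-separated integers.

Answer: 1 4 1 1 1 0

Derivation:
Queue lengths at query times:
  query t=0ms: backlog = 1
  query t=1ms: backlog = 4
  query t=3ms: backlog = 1
  query t=9ms: backlog = 1
  query t=15ms: backlog = 1
  query t=18ms: backlog = 0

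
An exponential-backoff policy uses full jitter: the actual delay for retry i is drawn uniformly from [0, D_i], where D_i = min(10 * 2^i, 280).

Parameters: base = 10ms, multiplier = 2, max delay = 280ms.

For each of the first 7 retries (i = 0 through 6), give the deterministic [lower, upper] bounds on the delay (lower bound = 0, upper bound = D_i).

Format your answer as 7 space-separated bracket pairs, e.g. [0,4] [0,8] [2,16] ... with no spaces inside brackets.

Computing bounds per retry:
  i=0: D_i=min(10*2^0,280)=10, bounds=[0,10]
  i=1: D_i=min(10*2^1,280)=20, bounds=[0,20]
  i=2: D_i=min(10*2^2,280)=40, bounds=[0,40]
  i=3: D_i=min(10*2^3,280)=80, bounds=[0,80]
  i=4: D_i=min(10*2^4,280)=160, bounds=[0,160]
  i=5: D_i=min(10*2^5,280)=280, bounds=[0,280]
  i=6: D_i=min(10*2^6,280)=280, bounds=[0,280]

Answer: [0,10] [0,20] [0,40] [0,80] [0,160] [0,280] [0,280]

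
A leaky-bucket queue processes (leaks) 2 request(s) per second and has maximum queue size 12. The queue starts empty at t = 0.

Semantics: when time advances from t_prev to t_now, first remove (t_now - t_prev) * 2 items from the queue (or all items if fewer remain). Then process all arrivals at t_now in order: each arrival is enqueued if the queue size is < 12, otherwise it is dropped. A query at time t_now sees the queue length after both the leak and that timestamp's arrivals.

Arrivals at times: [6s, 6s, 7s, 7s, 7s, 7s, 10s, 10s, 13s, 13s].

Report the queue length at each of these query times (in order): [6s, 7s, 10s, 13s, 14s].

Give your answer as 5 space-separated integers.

Queue lengths at query times:
  query t=6s: backlog = 2
  query t=7s: backlog = 4
  query t=10s: backlog = 2
  query t=13s: backlog = 2
  query t=14s: backlog = 0

Answer: 2 4 2 2 0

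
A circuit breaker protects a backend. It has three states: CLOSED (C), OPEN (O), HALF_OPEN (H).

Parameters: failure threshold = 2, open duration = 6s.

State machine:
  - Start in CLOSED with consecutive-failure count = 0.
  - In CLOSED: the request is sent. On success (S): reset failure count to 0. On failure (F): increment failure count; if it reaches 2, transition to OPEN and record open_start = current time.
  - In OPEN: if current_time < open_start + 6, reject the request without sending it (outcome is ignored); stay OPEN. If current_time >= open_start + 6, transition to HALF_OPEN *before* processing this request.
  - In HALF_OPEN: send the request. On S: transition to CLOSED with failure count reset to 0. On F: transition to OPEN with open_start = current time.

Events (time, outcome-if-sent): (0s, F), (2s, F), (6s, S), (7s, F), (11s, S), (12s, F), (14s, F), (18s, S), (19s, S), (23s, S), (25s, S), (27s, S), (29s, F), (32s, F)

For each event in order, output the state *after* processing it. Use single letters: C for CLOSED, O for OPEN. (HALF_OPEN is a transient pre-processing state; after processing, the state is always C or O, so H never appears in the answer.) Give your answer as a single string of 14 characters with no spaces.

State after each event:
  event#1 t=0s outcome=F: state=CLOSED
  event#2 t=2s outcome=F: state=OPEN
  event#3 t=6s outcome=S: state=OPEN
  event#4 t=7s outcome=F: state=OPEN
  event#5 t=11s outcome=S: state=CLOSED
  event#6 t=12s outcome=F: state=CLOSED
  event#7 t=14s outcome=F: state=OPEN
  event#8 t=18s outcome=S: state=OPEN
  event#9 t=19s outcome=S: state=OPEN
  event#10 t=23s outcome=S: state=CLOSED
  event#11 t=25s outcome=S: state=CLOSED
  event#12 t=27s outcome=S: state=CLOSED
  event#13 t=29s outcome=F: state=CLOSED
  event#14 t=32s outcome=F: state=OPEN

Answer: COOOCCOOOCCCCO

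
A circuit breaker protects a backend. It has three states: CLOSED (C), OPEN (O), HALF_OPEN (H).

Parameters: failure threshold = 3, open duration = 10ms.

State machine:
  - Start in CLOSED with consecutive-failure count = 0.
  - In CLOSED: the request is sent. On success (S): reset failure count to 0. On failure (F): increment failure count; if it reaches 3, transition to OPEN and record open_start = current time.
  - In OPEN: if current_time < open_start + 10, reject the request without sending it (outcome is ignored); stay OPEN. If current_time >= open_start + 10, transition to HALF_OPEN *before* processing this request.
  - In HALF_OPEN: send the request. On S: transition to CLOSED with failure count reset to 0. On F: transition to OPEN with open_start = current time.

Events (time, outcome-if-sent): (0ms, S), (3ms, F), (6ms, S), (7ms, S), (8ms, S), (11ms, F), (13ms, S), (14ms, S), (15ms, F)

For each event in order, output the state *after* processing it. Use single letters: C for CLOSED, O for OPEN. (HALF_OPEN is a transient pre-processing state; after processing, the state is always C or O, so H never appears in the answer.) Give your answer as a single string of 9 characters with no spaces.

Answer: CCCCCCCCC

Derivation:
State after each event:
  event#1 t=0ms outcome=S: state=CLOSED
  event#2 t=3ms outcome=F: state=CLOSED
  event#3 t=6ms outcome=S: state=CLOSED
  event#4 t=7ms outcome=S: state=CLOSED
  event#5 t=8ms outcome=S: state=CLOSED
  event#6 t=11ms outcome=F: state=CLOSED
  event#7 t=13ms outcome=S: state=CLOSED
  event#8 t=14ms outcome=S: state=CLOSED
  event#9 t=15ms outcome=F: state=CLOSED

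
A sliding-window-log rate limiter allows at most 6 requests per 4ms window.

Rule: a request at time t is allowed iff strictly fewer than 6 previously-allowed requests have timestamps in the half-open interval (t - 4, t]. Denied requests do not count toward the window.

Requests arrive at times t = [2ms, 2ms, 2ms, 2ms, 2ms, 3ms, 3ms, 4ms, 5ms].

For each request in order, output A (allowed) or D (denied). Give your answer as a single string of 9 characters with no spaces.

Answer: AAAAAADDD

Derivation:
Tracking allowed requests in the window:
  req#1 t=2ms: ALLOW
  req#2 t=2ms: ALLOW
  req#3 t=2ms: ALLOW
  req#4 t=2ms: ALLOW
  req#5 t=2ms: ALLOW
  req#6 t=3ms: ALLOW
  req#7 t=3ms: DENY
  req#8 t=4ms: DENY
  req#9 t=5ms: DENY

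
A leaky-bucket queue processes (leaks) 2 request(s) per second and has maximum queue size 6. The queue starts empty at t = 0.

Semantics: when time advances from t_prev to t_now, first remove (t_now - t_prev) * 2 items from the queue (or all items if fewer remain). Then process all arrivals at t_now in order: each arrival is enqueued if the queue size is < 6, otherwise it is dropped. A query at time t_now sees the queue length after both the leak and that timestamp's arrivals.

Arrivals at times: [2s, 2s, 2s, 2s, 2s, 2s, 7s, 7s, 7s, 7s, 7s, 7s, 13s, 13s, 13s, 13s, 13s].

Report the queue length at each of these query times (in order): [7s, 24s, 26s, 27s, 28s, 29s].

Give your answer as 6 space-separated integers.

Queue lengths at query times:
  query t=7s: backlog = 6
  query t=24s: backlog = 0
  query t=26s: backlog = 0
  query t=27s: backlog = 0
  query t=28s: backlog = 0
  query t=29s: backlog = 0

Answer: 6 0 0 0 0 0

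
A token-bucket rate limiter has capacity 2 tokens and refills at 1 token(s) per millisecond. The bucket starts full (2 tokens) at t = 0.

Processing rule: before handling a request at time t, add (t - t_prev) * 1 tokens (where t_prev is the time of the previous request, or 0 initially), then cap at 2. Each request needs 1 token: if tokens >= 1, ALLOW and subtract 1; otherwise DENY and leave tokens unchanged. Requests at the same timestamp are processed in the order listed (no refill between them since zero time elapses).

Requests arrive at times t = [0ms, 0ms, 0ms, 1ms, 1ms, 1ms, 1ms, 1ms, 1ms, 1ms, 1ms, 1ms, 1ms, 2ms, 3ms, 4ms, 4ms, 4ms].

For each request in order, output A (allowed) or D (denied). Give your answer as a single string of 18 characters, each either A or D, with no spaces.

Answer: AADADDDDDDDDDAAADD

Derivation:
Simulating step by step:
  req#1 t=0ms: ALLOW
  req#2 t=0ms: ALLOW
  req#3 t=0ms: DENY
  req#4 t=1ms: ALLOW
  req#5 t=1ms: DENY
  req#6 t=1ms: DENY
  req#7 t=1ms: DENY
  req#8 t=1ms: DENY
  req#9 t=1ms: DENY
  req#10 t=1ms: DENY
  req#11 t=1ms: DENY
  req#12 t=1ms: DENY
  req#13 t=1ms: DENY
  req#14 t=2ms: ALLOW
  req#15 t=3ms: ALLOW
  req#16 t=4ms: ALLOW
  req#17 t=4ms: DENY
  req#18 t=4ms: DENY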